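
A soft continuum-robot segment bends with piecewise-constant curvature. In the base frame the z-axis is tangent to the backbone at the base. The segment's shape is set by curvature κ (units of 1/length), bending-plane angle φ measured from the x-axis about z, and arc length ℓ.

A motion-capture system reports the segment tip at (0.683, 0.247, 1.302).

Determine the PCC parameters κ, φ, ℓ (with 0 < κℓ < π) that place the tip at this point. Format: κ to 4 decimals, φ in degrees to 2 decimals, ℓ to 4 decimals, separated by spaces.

ρ = √(x²+y²) = √(0.683² + 0.247²) = 0.72629
φ = atan2(y, x) mod 360° = atan2(0.247, 0.683) = 19.8820°
|p|² = ρ² + z² = 0.72629² + 1.302² = 2.22270
κ = 2ρ / |p|² = 2×0.72629 / 2.22270 = 0.65352
θ = 2·atan2(ρ, z) = 2·atan2(0.72629, 1.302) = 1.01766 rad
ℓ = θ/κ = 1.01766/0.65352 = 1.55720

0.6535 19.88 1.5572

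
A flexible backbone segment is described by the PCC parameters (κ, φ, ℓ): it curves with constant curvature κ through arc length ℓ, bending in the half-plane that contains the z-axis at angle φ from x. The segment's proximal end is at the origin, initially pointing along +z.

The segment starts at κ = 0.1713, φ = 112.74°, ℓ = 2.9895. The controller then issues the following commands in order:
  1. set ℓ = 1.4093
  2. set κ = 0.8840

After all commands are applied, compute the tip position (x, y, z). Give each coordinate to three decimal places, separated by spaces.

initial: κ=0.1713, φ=112.74°, ℓ=2.9895
cmd 1: set ℓ=1.4093 → (κ,φ,ℓ)=(0.1713,112.74°,1.4093) → tip=(-0.0654,0.1561,1.3957)
cmd 2: set κ=0.8840 → (κ,φ,ℓ)=(0.8840,112.74°,1.4093) → tip=(-0.2977,0.7102,1.0720)

-0.298 0.710 1.072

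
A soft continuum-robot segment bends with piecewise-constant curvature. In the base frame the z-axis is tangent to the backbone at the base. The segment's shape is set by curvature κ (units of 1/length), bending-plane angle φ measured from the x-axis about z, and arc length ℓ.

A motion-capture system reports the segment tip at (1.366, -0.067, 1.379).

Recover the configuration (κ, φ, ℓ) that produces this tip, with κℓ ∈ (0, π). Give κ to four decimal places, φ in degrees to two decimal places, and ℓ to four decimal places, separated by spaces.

ρ = √(x²+y²) = √(1.366² + -0.067²) = 1.36764
φ = atan2(y, x) mod 360° = atan2(-0.067, 1.366) = 357.1920°
|p|² = ρ² + z² = 1.36764² + 1.379² = 3.77209
κ = 2ρ / |p|² = 2×1.36764 / 3.77209 = 0.72514
θ = 2·atan2(ρ, z) = 2·atan2(1.36764, 1.379) = 1.56253 rad
ℓ = θ/κ = 1.56253/0.72514 = 2.15480

0.7251 357.19 2.1548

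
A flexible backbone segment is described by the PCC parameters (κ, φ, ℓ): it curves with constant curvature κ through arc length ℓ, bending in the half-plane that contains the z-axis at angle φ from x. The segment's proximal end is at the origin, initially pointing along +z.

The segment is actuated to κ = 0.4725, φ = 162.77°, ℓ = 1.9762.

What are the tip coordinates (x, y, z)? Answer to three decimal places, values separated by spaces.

θ = κ·ℓ = 0.4725 × 1.9762 = 0.93375 rad
ρ = (1 − cos θ)/κ = (1 − 0.59482)/0.4725 = 0.85752
z = sin θ / κ = 0.80386/0.4725 = 1.70129
x = ρ cos φ = 0.85752 × cos(162.77°) = -0.81904
y = ρ sin φ = 0.85752 × sin(162.77°) = 0.25401

-0.819 0.254 1.701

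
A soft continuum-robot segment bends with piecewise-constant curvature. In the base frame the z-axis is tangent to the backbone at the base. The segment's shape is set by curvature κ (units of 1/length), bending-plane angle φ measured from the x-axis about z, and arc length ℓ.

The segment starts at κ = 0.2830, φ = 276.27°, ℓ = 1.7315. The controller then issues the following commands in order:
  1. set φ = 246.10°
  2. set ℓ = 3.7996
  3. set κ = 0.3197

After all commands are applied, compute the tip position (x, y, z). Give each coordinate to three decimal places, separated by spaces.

-0.826 -1.863 2.932

initial: κ=0.2830, φ=276.27°, ℓ=1.7315
cmd 1: set φ=246.10° → (κ,φ,ℓ)=(0.2830,246.10°,1.7315) → tip=(-0.1685,-0.3802,1.6630)
cmd 2: set ℓ=3.7996 → (κ,φ,ℓ)=(0.2830,246.10°,3.7996) → tip=(-0.7509,-1.6945,3.1086)
cmd 3: set κ=0.3197 → (κ,φ,ℓ)=(0.3197,246.10°,3.7996) → tip=(-0.8255,-1.8629,2.9317)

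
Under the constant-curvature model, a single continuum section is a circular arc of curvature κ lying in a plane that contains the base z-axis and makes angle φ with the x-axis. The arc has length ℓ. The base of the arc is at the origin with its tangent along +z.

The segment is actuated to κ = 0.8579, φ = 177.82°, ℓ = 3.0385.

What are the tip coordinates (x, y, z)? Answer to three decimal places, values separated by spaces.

θ = κ·ℓ = 0.8579 × 3.0385 = 2.60673 rad
ρ = (1 − cos θ)/κ = (1 − -0.86034)/0.8579 = 2.16848
z = sin θ / κ = 0.50972/0.8579 = 0.59415
x = ρ cos φ = 2.16848 × cos(177.82°) = -2.16691
y = ρ sin φ = 2.16848 × sin(177.82°) = 0.08249

-2.167 0.082 0.594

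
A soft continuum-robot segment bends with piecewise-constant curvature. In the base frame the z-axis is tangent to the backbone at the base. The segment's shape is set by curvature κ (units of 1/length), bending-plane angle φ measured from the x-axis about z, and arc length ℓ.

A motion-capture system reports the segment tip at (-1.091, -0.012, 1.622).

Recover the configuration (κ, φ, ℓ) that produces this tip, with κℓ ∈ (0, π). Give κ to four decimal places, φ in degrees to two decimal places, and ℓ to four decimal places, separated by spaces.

ρ = √(x²+y²) = √(-1.091² + -0.012²) = 1.09107
φ = atan2(y, x) mod 360° = atan2(-0.012, -1.091) = 180.6302°
|p|² = ρ² + z² = 1.09107² + 1.622² = 3.82131
κ = 2ρ / |p|² = 2×1.09107 / 3.82131 = 0.57104
θ = 2·atan2(ρ, z) = 2·atan2(1.09107, 1.622) = 1.18429 rad
ℓ = θ/κ = 1.18429/0.57104 = 2.07391

0.5710 180.63 2.0739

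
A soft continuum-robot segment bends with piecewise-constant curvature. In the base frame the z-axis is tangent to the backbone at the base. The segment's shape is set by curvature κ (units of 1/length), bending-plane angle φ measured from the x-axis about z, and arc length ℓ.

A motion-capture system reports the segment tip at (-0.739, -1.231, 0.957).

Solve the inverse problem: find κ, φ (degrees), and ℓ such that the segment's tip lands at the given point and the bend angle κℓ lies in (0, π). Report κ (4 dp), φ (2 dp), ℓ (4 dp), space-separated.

ρ = √(x²+y²) = √(-0.739² + -1.231²) = 1.43579
φ = atan2(y, x) mod 360° = atan2(-1.231, -0.739) = 239.0226°
|p|² = ρ² + z² = 1.43579² + 0.957² = 2.97733
κ = 2ρ / |p|² = 2×1.43579 / 2.97733 = 0.96448
θ = 2·atan2(ρ, z) = 2·atan2(1.43579, 0.957) = 1.96577 rad
ℓ = θ/κ = 1.96577/0.96448 = 2.03817

0.9645 239.02 2.0382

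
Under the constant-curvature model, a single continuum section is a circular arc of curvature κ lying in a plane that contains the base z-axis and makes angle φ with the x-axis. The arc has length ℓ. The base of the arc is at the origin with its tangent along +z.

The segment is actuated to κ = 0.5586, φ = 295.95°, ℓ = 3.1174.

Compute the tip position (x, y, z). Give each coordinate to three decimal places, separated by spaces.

0.916 -1.883 1.764

θ = κ·ℓ = 0.5586 × 3.1174 = 1.74138 rad
ρ = (1 − cos θ)/κ = (1 − -0.16976)/0.5586 = 2.09409
z = sin θ / κ = 0.98549/0.5586 = 1.76421
x = ρ cos φ = 2.09409 × cos(295.95°) = 0.91634
y = ρ sin φ = 2.09409 × sin(295.95°) = -1.88295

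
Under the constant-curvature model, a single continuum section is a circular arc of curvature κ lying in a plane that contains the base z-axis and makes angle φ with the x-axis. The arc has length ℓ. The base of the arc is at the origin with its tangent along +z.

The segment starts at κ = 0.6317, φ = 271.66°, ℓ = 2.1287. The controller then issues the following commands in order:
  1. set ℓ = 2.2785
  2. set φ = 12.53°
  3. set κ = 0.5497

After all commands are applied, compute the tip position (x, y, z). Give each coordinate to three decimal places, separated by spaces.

1.220 0.271 1.728

initial: κ=0.6317, φ=271.66°, ℓ=2.1287
cmd 1: set ℓ=2.2785 → (κ,φ,ℓ)=(0.6317,271.66°,2.2785) → tip=(0.0398,-1.3749,1.5694)
cmd 2: set φ=12.53° → (κ,φ,ℓ)=(0.6317,12.53°,2.2785) → tip=(1.3428,0.2984,1.5694)
cmd 3: set κ=0.5497 → (κ,φ,ℓ)=(0.5497,12.53°,2.2785) → tip=(1.2201,0.2712,1.7278)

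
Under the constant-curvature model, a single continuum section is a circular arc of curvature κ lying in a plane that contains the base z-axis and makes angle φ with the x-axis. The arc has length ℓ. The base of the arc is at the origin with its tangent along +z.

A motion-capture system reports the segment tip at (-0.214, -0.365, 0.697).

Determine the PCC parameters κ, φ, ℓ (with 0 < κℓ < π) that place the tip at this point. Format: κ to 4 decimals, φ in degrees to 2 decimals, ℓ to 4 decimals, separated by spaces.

ρ = √(x²+y²) = √(-0.214² + -0.365²) = 0.42311
φ = atan2(y, x) mod 360° = atan2(-0.365, -0.214) = 239.6168°
|p|² = ρ² + z² = 0.42311² + 0.697² = 0.66483
κ = 2ρ / |p|² = 2×0.42311 / 0.66483 = 1.27283
θ = 2·atan2(ρ, z) = 2·atan2(0.42311, 0.697) = 1.09116 rad
ℓ = θ/κ = 1.09116/1.27283 = 0.85727

1.2728 239.62 0.8573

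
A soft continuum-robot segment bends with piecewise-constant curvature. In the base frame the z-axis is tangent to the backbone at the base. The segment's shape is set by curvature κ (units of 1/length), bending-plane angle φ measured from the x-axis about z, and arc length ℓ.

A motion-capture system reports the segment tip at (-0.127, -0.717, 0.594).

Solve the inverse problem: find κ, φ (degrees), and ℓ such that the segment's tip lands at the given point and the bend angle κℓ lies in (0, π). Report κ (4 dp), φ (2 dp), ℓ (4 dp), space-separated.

ρ = √(x²+y²) = √(-0.127² + -0.717²) = 0.72816
φ = atan2(y, x) mod 360° = atan2(-0.717, -0.127) = 259.9556°
|p|² = ρ² + z² = 0.72816² + 0.594² = 0.88305
κ = 2ρ / |p|² = 2×0.72816 / 0.88305 = 1.64919
θ = 2·atan2(ρ, z) = 2·atan2(0.72816, 0.594) = 1.77305 rad
ℓ = θ/κ = 1.77305/1.64919 = 1.07510

1.6492 259.96 1.0751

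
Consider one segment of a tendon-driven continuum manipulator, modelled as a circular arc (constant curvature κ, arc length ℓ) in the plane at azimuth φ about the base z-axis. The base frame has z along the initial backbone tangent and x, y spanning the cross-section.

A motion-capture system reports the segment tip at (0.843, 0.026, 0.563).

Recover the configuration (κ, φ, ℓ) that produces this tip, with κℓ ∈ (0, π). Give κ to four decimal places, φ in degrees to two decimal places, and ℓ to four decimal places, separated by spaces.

ρ = √(x²+y²) = √(0.843² + 0.026²) = 0.84340
φ = atan2(y, x) mod 360° = atan2(0.026, 0.843) = 1.7666°
|p|² = ρ² + z² = 0.84340² + 0.563² = 1.02829
κ = 2ρ / |p|² = 2×0.84340 / 1.02829 = 1.64039
θ = 2·atan2(ρ, z) = 2·atan2(0.84340, 0.563) = 1.96438 rad
ℓ = θ/κ = 1.96438/1.64039 = 1.19751

1.6404 1.77 1.1975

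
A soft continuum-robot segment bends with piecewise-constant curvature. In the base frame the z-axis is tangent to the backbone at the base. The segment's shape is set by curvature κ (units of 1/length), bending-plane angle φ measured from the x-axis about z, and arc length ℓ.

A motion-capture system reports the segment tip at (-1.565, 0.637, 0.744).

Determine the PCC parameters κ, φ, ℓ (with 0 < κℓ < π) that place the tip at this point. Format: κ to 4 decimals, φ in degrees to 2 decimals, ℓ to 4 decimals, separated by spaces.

ρ = √(x²+y²) = √(-1.565² + 0.637²) = 1.68967
φ = atan2(y, x) mod 360° = atan2(0.637, -1.565) = 157.8523°
|p|² = ρ² + z² = 1.68967² + 0.744² = 3.40853
κ = 2ρ / |p|² = 2×1.68967 / 3.40853 = 0.99144
θ = 2·atan2(ρ, z) = 2·atan2(1.68967, 0.744) = 2.31204 rad
ℓ = θ/κ = 2.31204/0.99144 = 2.33201

0.9914 157.85 2.3320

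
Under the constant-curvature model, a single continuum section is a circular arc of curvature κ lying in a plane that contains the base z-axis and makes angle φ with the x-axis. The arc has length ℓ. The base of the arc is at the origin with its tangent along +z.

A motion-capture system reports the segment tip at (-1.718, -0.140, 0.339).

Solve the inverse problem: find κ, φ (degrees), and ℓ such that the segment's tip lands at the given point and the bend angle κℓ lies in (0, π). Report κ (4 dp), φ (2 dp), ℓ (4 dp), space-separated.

1.1171 184.66 2.4646

ρ = √(x²+y²) = √(-1.718² + -0.140²) = 1.72369
φ = atan2(y, x) mod 360° = atan2(-0.140, -1.718) = 184.6587°
|p|² = ρ² + z² = 1.72369² + 0.339² = 3.08604
κ = 2ρ / |p|² = 2×1.72369 / 3.08604 = 1.11709
θ = 2·atan2(ρ, z) = 2·atan2(1.72369, 0.339) = 2.75321 rad
ℓ = θ/κ = 2.75321/1.11709 = 2.46463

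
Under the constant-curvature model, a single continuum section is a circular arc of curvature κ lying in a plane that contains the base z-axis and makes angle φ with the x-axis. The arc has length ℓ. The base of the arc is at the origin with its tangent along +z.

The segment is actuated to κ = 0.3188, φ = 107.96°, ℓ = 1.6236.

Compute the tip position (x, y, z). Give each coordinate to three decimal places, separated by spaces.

θ = κ·ℓ = 0.3188 × 1.6236 = 0.51760 rad
ρ = (1 − cos θ)/κ = (1 − 0.86901)/0.3188 = 0.41089
z = sin θ / κ = 0.49480/0.3188 = 1.55207
x = ρ cos φ = 0.41089 × cos(107.96°) = -0.12670
y = ρ sin φ = 0.41089 × sin(107.96°) = 0.39087

-0.127 0.391 1.552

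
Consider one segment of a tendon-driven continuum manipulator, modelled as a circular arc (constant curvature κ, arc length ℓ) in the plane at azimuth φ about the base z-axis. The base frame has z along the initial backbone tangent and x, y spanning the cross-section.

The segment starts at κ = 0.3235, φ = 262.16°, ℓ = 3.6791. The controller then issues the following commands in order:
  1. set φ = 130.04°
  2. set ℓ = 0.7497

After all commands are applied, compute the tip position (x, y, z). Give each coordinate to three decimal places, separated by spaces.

-0.058 0.069 0.742

initial: κ=0.3235, φ=262.16°, ℓ=3.6791
cmd 1: set φ=130.04° → (κ,φ,ℓ)=(0.3235,130.04°,3.6791) → tip=(-1.2499,1.4874,2.8700)
cmd 2: set ℓ=0.7497 → (κ,φ,ℓ)=(0.3235,130.04°,0.7497) → tip=(-0.0582,0.0693,0.7424)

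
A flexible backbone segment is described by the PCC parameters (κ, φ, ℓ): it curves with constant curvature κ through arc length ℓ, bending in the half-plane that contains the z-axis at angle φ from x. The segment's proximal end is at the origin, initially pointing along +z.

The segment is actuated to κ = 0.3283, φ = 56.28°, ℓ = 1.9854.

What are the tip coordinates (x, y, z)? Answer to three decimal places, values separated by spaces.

θ = κ·ℓ = 0.3283 × 1.9854 = 0.65181 rad
ρ = (1 − cos θ)/κ = (1 − 0.79499)/0.3283 = 0.62446
z = sin θ / κ = 0.60662/0.3283 = 1.84777
x = ρ cos φ = 0.62446 × cos(56.28°) = 0.34666
y = ρ sin φ = 0.62446 × sin(56.28°) = 0.51940

0.347 0.519 1.848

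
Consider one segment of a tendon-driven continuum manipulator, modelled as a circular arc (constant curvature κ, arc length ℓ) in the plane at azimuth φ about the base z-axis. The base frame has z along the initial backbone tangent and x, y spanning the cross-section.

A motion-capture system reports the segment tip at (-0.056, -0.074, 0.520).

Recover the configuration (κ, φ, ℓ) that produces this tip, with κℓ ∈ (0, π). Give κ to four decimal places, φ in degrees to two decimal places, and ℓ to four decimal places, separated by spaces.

ρ = √(x²+y²) = √(-0.056² + -0.074²) = 0.09280
φ = atan2(y, x) mod 360° = atan2(-0.074, -0.056) = 232.8831°
|p|² = ρ² + z² = 0.09280² + 0.520² = 0.27901
κ = 2ρ / |p|² = 2×0.09280 / 0.27901 = 0.66521
θ = 2·atan2(ρ, z) = 2·atan2(0.09280, 0.520) = 0.35321 rad
ℓ = θ/κ = 0.35321/0.66521 = 0.53097

0.6652 232.88 0.5310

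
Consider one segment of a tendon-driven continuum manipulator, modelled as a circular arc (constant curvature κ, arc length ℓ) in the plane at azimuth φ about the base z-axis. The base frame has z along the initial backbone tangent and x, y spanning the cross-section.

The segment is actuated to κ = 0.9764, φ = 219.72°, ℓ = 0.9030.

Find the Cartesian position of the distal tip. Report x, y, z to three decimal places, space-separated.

-0.287 -0.238 0.790

θ = κ·ℓ = 0.9764 × 0.9030 = 0.88169 rad
ρ = (1 − cos θ)/κ = (1 − 0.63585)/0.9764 = 0.37295
z = sin θ / κ = 0.77181/0.9764 = 0.79047
x = ρ cos φ = 0.37295 × cos(219.72°) = -0.28687
y = ρ sin φ = 0.37295 × sin(219.72°) = -0.23833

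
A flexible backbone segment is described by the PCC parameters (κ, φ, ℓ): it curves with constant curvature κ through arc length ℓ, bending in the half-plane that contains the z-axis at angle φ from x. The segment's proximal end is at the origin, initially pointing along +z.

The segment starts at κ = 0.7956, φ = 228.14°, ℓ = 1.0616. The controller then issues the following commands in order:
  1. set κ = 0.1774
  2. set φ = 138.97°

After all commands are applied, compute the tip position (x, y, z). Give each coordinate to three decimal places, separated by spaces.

-0.075 0.065 1.055

initial: κ=0.7956, φ=228.14°, ℓ=1.0616
cmd 1: set κ=0.1774 → (κ,φ,ℓ)=(0.1774,228.14°,1.0616) → tip=(-0.0665,-0.0742,1.0553)
cmd 2: set φ=138.97° → (κ,φ,ℓ)=(0.1774,138.97°,1.0616) → tip=(-0.0752,0.0654,1.0553)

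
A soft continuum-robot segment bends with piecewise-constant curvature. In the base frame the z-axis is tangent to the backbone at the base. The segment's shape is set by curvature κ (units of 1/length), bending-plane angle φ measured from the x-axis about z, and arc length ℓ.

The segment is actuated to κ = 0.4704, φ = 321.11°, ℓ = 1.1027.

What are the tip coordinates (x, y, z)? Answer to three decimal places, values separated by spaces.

0.218 -0.176 1.054

θ = κ·ℓ = 0.4704 × 1.1027 = 0.51871 rad
ρ = (1 − cos θ)/κ = (1 − 0.86846)/0.4704 = 0.27964
z = sin θ / κ = 0.49576/0.4704 = 1.05391
x = ρ cos φ = 0.27964 × cos(321.11°) = 0.21766
y = ρ sin φ = 0.27964 × sin(321.11°) = -0.17556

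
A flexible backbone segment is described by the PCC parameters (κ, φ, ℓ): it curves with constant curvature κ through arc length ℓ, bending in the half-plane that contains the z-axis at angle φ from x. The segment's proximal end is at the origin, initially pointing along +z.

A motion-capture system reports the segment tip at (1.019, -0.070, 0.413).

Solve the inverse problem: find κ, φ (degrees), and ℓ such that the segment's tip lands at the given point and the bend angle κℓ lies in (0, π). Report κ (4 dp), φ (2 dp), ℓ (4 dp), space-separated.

1.6829 356.07 1.4101

ρ = √(x²+y²) = √(1.019² + -0.070²) = 1.02140
φ = atan2(y, x) mod 360° = atan2(-0.070, 1.019) = 356.0703°
|p|² = ρ² + z² = 1.02140² + 0.413² = 1.21383
κ = 2ρ / |p|² = 2×1.02140 / 1.21383 = 1.68294
θ = 2·atan2(ρ, z) = 2·atan2(1.02140, 0.413) = 2.37310 rad
ℓ = θ/κ = 2.37310/1.68294 = 1.41009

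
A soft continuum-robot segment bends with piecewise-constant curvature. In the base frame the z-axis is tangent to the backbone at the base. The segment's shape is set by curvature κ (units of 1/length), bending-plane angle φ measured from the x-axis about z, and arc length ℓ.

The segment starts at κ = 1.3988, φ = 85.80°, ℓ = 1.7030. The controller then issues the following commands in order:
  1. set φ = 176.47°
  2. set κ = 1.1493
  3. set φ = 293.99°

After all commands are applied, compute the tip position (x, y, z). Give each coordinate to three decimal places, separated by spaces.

initial: κ=1.3988, φ=85.80°, ℓ=1.7030
cmd 1: set φ=176.47° → (κ,φ,ℓ)=(1.3988,176.47°,1.7030) → tip=(-1.2310,0.0759,0.4922)
cmd 2: set κ=1.1493 → (κ,φ,ℓ)=(1.1493,176.47°,1.7030) → tip=(-1.1958,0.0738,0.8059)
cmd 3: set φ=293.99° → (κ,φ,ℓ)=(1.1493,293.99°,1.7030) → tip=(0.4871,-1.0946,0.8059)

0.487 -1.095 0.806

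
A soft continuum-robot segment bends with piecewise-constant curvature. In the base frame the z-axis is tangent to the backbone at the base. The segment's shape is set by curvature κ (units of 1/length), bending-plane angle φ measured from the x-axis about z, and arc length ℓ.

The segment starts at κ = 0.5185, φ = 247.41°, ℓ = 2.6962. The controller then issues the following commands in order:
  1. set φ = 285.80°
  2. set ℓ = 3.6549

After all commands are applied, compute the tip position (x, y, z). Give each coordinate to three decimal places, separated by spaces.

initial: κ=0.5185, φ=247.41°, ℓ=2.6962
cmd 1: set φ=285.80° → (κ,φ,ℓ)=(0.5185,285.80°,2.6962) → tip=(0.4348,-1.5367,1.8999)
cmd 2: set ℓ=3.6549 → (κ,φ,ℓ)=(0.5185,285.80°,3.6549) → tip=(0.6924,-2.4471,1.8281)

0.692 -2.447 1.828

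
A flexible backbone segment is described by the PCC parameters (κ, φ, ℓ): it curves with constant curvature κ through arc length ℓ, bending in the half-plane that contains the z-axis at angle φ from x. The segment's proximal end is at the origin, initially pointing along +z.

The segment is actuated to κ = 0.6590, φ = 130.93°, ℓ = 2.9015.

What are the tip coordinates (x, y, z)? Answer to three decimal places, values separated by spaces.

θ = κ·ℓ = 0.6590 × 2.9015 = 1.91209 rad
ρ = (1 − cos θ)/κ = (1 − -0.33471)/0.6590 = 2.02535
z = sin θ / κ = 0.94232/0.6590 = 1.42993
x = ρ cos φ = 2.02535 × cos(130.93°) = -1.32688
y = ρ sin φ = 2.02535 × sin(130.93°) = 1.53017

-1.327 1.530 1.430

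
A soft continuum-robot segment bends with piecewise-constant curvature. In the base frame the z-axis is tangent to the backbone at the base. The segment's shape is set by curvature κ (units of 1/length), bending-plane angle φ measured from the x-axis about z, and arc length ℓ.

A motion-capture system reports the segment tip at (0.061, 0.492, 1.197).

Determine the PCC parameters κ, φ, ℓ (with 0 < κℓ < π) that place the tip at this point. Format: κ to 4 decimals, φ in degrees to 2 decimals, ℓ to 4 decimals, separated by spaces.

0.5907 82.93 1.3295

ρ = √(x²+y²) = √(0.061² + 0.492²) = 0.49577
φ = atan2(y, x) mod 360° = atan2(0.492, 0.061) = 82.9323°
|p|² = ρ² + z² = 0.49577² + 1.197² = 1.67859
κ = 2ρ / |p|² = 2×0.49577 / 1.67859 = 0.59069
θ = 2·atan2(ρ, z) = 2·atan2(0.49577, 1.197) = 0.78533 rad
ℓ = θ/κ = 0.78533/0.59069 = 1.32951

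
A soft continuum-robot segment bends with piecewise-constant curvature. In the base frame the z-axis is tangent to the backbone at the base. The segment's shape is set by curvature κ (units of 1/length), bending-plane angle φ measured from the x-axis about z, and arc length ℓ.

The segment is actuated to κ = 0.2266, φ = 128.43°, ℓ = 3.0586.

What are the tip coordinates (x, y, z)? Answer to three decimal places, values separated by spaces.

θ = κ·ℓ = 0.2266 × 3.0586 = 0.69308 rad
ρ = (1 − cos θ)/κ = (1 − 0.76928)/0.2266 = 1.01817
z = sin θ / κ = 0.63891/0.2266 = 2.81954
x = ρ cos φ = 1.01817 × cos(128.43°) = -0.63285
y = ρ sin φ = 1.01817 × sin(128.43°) = 0.79760

-0.633 0.798 2.820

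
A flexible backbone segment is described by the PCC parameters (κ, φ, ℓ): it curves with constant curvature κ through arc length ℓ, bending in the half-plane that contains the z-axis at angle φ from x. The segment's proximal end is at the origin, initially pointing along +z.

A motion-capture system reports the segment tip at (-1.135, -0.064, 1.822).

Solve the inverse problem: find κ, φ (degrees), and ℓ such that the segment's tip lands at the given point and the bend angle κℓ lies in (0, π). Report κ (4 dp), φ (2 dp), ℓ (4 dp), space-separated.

ρ = √(x²+y²) = √(-1.135² + -0.064²) = 1.13680
φ = atan2(y, x) mod 360° = atan2(-0.064, -1.135) = 183.2274°
|p|² = ρ² + z² = 1.13680² + 1.822² = 4.61200
κ = 2ρ / |p|² = 2×1.13680 / 4.61200 = 0.49298
θ = 2·atan2(ρ, z) = 2·atan2(1.13680, 1.822) = 1.11566 rad
ℓ = θ/κ = 1.11566/0.49298 = 2.26312

0.4930 183.23 2.2631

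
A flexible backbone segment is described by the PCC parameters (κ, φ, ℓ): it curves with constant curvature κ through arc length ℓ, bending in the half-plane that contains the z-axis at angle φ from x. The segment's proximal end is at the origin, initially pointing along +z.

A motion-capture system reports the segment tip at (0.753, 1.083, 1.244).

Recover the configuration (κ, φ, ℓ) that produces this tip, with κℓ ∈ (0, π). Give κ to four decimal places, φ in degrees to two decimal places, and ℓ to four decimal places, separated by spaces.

0.8025 55.19 2.0304

ρ = √(x²+y²) = √(0.753² + 1.083²) = 1.31905
φ = atan2(y, x) mod 360° = atan2(1.083, 0.753) = 55.1895°
|p|² = ρ² + z² = 1.31905² + 1.244² = 3.28743
κ = 2ρ / |p|² = 2×1.31905 / 3.28743 = 0.80248
θ = 2·atan2(ρ, z) = 2·atan2(1.31905, 1.244) = 1.62934 rad
ℓ = θ/κ = 1.62934/0.80248 = 2.03038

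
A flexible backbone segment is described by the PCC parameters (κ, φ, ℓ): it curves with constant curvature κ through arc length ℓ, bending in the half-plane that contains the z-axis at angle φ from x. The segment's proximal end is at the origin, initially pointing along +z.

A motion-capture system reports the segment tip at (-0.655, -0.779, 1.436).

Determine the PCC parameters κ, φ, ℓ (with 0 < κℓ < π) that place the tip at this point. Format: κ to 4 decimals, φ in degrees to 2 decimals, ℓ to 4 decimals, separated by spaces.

ρ = √(x²+y²) = √(-0.655² + -0.779²) = 1.01778
φ = atan2(y, x) mod 360° = atan2(-0.779, -0.655) = 229.9422°
|p|² = ρ² + z² = 1.01778² + 1.436² = 3.09796
κ = 2ρ / |p|² = 2×1.01778 / 3.09796 = 0.65706
θ = 2·atan2(ρ, z) = 2·atan2(1.01778, 1.436) = 1.23316 rad
ℓ = θ/κ = 1.23316/0.65706 = 1.87678

0.6571 229.94 1.8768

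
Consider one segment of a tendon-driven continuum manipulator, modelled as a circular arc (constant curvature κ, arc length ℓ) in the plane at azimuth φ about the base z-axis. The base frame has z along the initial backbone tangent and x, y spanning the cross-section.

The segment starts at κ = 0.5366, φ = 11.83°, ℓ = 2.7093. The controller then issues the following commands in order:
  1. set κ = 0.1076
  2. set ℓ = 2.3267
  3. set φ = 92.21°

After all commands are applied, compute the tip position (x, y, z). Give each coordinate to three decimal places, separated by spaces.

-0.011 0.290 2.302

initial: κ=0.5366, φ=11.83°, ℓ=2.7093
cmd 1: set κ=0.1076 → (κ,φ,ℓ)=(0.1076,11.83°,2.7093) → tip=(0.3838,0.0804,2.6711)
cmd 2: set ℓ=2.3267 → (κ,φ,ℓ)=(0.1076,11.83°,2.3267) → tip=(0.2836,0.0594,2.3025)
cmd 3: set φ=92.21° → (κ,φ,ℓ)=(0.1076,92.21°,2.3267) → tip=(-0.0112,0.2895,2.3025)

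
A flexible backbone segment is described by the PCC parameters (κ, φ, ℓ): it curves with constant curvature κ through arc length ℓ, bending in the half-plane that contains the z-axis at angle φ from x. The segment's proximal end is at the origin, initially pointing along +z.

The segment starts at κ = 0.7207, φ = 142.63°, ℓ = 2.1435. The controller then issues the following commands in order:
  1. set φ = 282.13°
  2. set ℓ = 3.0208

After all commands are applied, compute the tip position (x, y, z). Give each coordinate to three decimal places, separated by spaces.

0.458 -2.130 1.140

initial: κ=0.7207, φ=142.63°, ℓ=2.1435
cmd 1: set φ=282.13° → (κ,φ,ℓ)=(0.7207,282.13°,2.1435) → tip=(0.2840,-1.3213,1.3871)
cmd 2: set ℓ=3.0208 → (κ,φ,ℓ)=(0.7207,282.13°,3.0208) → tip=(0.4577,-2.1296,1.1402)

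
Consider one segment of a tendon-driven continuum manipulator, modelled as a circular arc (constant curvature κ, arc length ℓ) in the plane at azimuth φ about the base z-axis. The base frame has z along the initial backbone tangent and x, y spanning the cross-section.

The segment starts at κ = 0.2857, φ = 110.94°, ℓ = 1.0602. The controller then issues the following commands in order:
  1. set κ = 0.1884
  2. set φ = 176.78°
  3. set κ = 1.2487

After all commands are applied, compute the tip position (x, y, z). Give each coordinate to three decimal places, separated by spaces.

initial: κ=0.2857, φ=110.94°, ℓ=1.0602
cmd 1: set κ=0.1884 → (κ,φ,ℓ)=(0.1884,110.94°,1.0602) → tip=(-0.0377,0.0986,1.0532)
cmd 2: set φ=176.78° → (κ,φ,ℓ)=(0.1884,176.78°,1.0602) → tip=(-0.1054,0.0059,1.0532)
cmd 3: set κ=1.2487 → (κ,φ,ℓ)=(1.2487,176.78°,1.0602) → tip=(-0.6041,0.0340,0.7765)

-0.604 0.034 0.777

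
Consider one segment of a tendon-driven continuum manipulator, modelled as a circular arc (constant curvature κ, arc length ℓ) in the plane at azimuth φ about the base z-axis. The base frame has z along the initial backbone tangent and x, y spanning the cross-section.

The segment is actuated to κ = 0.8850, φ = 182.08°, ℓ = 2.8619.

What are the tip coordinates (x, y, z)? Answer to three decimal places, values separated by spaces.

-2.056 -0.075 0.646

θ = κ·ℓ = 0.8850 × 2.8619 = 2.53278 rad
ρ = (1 − cos θ)/κ = (1 − -0.82033)/0.8850 = 2.05687
z = sin θ / κ = 0.57189/0.8850 = 0.64621
x = ρ cos φ = 2.05687 × cos(182.08°) = -2.05551
y = ρ sin φ = 2.05687 × sin(182.08°) = -0.07465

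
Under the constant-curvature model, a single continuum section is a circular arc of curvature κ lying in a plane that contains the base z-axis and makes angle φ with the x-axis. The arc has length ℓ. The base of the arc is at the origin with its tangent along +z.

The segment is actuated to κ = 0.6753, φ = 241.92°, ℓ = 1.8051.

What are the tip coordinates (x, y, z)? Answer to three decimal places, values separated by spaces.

θ = κ·ℓ = 0.6753 × 1.8051 = 1.21898 rad
ρ = (1 − cos θ)/κ = (1 − 0.34460)/0.6753 = 0.97053
z = sin θ / κ = 0.93875/0.6753 = 1.39012
x = ρ cos φ = 0.97053 × cos(241.92°) = -0.45683
y = ρ sin φ = 0.97053 × sin(241.92°) = -0.85629

-0.457 -0.856 1.390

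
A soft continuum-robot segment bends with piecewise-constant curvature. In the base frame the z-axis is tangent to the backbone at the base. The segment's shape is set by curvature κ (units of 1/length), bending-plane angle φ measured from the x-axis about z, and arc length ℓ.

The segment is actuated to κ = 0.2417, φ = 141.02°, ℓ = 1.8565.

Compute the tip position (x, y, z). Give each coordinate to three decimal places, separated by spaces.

-0.318 0.258 1.795

θ = κ·ℓ = 0.2417 × 1.8565 = 0.44872 rad
ρ = (1 − cos θ)/κ = (1 − 0.90100)/0.2417 = 0.40958
z = sin θ / κ = 0.43381/0.2417 = 1.79482
x = ρ cos φ = 0.40958 × cos(141.02°) = -0.31839
y = ρ sin φ = 0.40958 × sin(141.02°) = 0.25765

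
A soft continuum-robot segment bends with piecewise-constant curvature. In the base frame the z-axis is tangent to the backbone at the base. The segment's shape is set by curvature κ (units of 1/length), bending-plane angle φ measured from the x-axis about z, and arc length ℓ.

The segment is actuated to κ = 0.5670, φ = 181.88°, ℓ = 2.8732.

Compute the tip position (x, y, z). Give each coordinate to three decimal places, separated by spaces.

-1.865 -0.061 1.761

θ = κ·ℓ = 0.5670 × 2.8732 = 1.62910 rad
ρ = (1 − cos θ)/κ = (1 − -0.05828)/0.5670 = 1.86645
z = sin θ / κ = 0.99830/0.5670 = 1.76067
x = ρ cos φ = 1.86645 × cos(181.88°) = -1.86544
y = ρ sin φ = 1.86645 × sin(181.88°) = -0.06123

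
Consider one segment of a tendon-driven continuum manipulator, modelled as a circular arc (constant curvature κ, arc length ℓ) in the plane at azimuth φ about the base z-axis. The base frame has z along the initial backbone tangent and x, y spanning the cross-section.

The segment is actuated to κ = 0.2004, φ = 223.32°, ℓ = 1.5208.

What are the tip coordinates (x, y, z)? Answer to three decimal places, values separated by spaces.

θ = κ·ℓ = 0.2004 × 1.5208 = 0.30477 rad
ρ = (1 − cos θ)/κ = (1 − 0.95392)/0.2004 = 0.22996
z = sin θ / κ = 0.30007/0.2004 = 1.49737
x = ρ cos φ = 0.22996 × cos(223.32°) = -0.16730
y = ρ sin φ = 0.22996 × sin(223.32°) = -0.15777

-0.167 -0.158 1.497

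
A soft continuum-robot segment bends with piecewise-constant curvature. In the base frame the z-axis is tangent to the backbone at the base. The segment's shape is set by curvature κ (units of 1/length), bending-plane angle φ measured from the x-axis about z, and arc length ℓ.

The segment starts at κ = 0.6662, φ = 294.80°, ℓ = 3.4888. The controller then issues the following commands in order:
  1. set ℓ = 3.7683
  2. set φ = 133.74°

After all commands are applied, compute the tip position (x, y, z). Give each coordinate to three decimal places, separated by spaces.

initial: κ=0.6662, φ=294.80°, ℓ=3.4888
cmd 1: set ℓ=3.7683 → (κ,φ,ℓ)=(0.6662,294.80°,3.7683) → tip=(1.1379,-2.4627,0.8857)
cmd 2: set φ=133.74° → (κ,φ,ℓ)=(0.6662,133.74°,3.7683) → tip=(-1.8757,1.9600,0.8857)

-1.876 1.960 0.886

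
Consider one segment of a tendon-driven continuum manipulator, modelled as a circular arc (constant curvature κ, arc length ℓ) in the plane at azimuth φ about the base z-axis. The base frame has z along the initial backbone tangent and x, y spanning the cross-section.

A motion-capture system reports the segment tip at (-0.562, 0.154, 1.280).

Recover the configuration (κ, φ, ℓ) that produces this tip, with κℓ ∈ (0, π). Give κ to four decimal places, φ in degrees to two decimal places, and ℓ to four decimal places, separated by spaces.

0.5892 164.68 1.4501

ρ = √(x²+y²) = √(-0.562² + 0.154²) = 0.58272
φ = atan2(y, x) mod 360° = atan2(0.154, -0.562) = 164.6759°
|p|² = ρ² + z² = 0.58272² + 1.280² = 1.97796
κ = 2ρ / |p|² = 2×0.58272 / 1.97796 = 0.58921
θ = 2·atan2(ρ, z) = 2·atan2(0.58272, 1.280) = 0.85442 rad
ℓ = θ/κ = 0.85442/0.58921 = 1.45011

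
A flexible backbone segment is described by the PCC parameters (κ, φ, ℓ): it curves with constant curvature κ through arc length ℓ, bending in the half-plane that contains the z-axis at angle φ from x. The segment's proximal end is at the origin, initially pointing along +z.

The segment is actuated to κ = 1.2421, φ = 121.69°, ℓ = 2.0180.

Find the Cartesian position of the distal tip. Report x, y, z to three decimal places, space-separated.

θ = κ·ℓ = 1.2421 × 2.0180 = 2.50656 rad
ρ = (1 − cos θ)/κ = (1 − -0.80505)/1.2421 = 1.45323
z = sin θ / κ = 0.59321/1.2421 = 0.47758
x = ρ cos φ = 1.45323 × cos(121.69°) = -0.76341
y = ρ sin φ = 1.45323 × sin(121.69°) = 1.23655

-0.763 1.237 0.478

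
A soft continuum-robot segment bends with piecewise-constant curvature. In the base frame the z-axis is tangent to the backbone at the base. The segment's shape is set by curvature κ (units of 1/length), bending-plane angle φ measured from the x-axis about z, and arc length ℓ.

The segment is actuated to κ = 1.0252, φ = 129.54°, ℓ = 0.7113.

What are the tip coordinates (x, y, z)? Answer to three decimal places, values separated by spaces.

-0.158 0.191 0.650

θ = κ·ℓ = 1.0252 × 0.7113 = 0.72922 rad
ρ = (1 − cos θ)/κ = (1 − 0.74569)/1.0252 = 0.24806
z = sin θ / κ = 0.66629/1.0252 = 0.64991
x = ρ cos φ = 0.24806 × cos(129.54°) = -0.15792
y = ρ sin φ = 0.24806 × sin(129.54°) = 0.19130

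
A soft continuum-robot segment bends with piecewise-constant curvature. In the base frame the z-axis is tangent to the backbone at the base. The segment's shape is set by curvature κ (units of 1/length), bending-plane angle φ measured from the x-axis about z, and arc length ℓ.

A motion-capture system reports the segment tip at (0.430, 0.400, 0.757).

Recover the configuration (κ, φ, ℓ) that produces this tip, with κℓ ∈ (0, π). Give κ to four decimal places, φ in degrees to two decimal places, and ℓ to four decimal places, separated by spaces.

ρ = √(x²+y²) = √(0.430² + 0.400²) = 0.58728
φ = atan2(y, x) mod 360° = atan2(0.400, 0.430) = 42.9300°
|p|² = ρ² + z² = 0.58728² + 0.757² = 0.91795
κ = 2ρ / |p|² = 2×0.58728 / 0.91795 = 1.27955
θ = 2·atan2(ρ, z) = 2·atan2(0.58728, 0.757) = 1.31962 rad
ℓ = θ/κ = 1.31962/1.27955 = 1.03131

1.2796 42.93 1.0313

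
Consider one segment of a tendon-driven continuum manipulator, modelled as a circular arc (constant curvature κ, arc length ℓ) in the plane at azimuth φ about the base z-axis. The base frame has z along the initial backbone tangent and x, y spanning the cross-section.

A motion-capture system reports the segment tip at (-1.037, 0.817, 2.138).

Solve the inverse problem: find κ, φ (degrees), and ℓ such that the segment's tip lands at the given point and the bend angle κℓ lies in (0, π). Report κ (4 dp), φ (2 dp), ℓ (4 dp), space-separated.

ρ = √(x²+y²) = √(-1.037² + 0.817²) = 1.32017
φ = atan2(y, x) mod 360° = atan2(0.817, -1.037) = 141.7672°
|p|² = ρ² + z² = 1.32017² + 2.138² = 6.31390
κ = 2ρ / |p|² = 2×1.32017 / 6.31390 = 0.41818
θ = 2·atan2(ρ, z) = 2·atan2(1.32017, 2.138) = 1.10635 rad
ℓ = θ/κ = 1.10635/0.41818 = 2.64563

0.4182 141.77 2.6456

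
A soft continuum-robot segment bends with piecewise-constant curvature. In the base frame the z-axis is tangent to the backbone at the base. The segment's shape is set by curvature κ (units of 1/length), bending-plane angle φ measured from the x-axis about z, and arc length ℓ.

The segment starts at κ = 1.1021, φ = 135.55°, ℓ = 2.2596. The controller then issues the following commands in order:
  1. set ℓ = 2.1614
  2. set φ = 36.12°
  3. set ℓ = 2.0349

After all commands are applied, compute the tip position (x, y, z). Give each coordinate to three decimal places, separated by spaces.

initial: κ=1.1021, φ=135.55°, ℓ=2.2596
cmd 1: set ℓ=2.1614 → (κ,φ,ℓ)=(1.1021,135.55°,2.1614) → tip=(-1.1174,1.0962,0.6248)
cmd 2: set φ=36.12° → (κ,φ,ℓ)=(1.1021,36.12°,2.1614) → tip=(1.2645,0.9227,0.6248)
cmd 3: set ℓ=2.0349 → (κ,φ,ℓ)=(1.1021,36.12°,2.0349) → tip=(1.1892,0.8678,0.7102)

1.189 0.868 0.710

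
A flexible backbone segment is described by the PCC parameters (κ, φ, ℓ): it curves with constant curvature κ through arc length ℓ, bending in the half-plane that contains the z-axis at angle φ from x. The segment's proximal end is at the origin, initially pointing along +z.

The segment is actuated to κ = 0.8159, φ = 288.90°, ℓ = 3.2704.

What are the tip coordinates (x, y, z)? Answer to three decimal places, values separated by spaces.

θ = κ·ℓ = 0.8159 × 3.2704 = 2.66832 rad
ρ = (1 − cos θ)/κ = (1 − -0.89008)/0.8159 = 2.31656
z = sin θ / κ = 0.45580/0.8159 = 0.55865
x = ρ cos φ = 2.31656 × cos(288.90°) = 0.75037
y = ρ sin φ = 2.31656 × sin(288.90°) = -2.19166

0.750 -2.192 0.559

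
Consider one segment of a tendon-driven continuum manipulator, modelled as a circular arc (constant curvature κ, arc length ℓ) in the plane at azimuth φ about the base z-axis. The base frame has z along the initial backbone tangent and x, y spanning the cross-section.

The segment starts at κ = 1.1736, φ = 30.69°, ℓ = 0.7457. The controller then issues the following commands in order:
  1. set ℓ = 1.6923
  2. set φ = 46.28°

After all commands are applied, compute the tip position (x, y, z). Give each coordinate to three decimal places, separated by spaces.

0.826 0.864 0.780

initial: κ=1.1736, φ=30.69°, ℓ=0.7457
cmd 1: set ℓ=1.6923 → (κ,φ,ℓ)=(1.1736,30.69°,1.6923) → tip=(1.0284,0.6104,0.7797)
cmd 2: set φ=46.28° → (κ,φ,ℓ)=(1.1736,46.28°,1.6923) → tip=(0.8265,0.8643,0.7797)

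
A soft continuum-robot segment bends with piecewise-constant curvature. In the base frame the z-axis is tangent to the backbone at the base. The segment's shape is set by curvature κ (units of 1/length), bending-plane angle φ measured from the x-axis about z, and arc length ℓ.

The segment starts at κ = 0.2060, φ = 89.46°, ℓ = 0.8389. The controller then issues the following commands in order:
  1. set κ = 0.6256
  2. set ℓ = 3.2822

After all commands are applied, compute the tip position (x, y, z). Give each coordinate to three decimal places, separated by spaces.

0.022 2.340 1.416

initial: κ=0.2060, φ=89.46°, ℓ=0.8389
cmd 1: set κ=0.6256 → (κ,φ,ℓ)=(0.6256,89.46°,0.8389) → tip=(0.0020,0.2151,0.8009)
cmd 2: set ℓ=3.2822 → (κ,φ,ℓ)=(0.6256,89.46°,3.2822) → tip=(0.0221,2.3401,1.4159)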